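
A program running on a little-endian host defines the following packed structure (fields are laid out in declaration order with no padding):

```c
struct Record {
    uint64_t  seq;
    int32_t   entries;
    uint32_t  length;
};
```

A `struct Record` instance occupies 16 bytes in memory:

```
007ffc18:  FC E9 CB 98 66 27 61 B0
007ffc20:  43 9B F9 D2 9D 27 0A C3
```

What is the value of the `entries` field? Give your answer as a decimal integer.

-755393725

`entries` follows `seq` (8 bytes), so it starts at byte offset 8 and occupies 4 bytes.
Bytes at offsets 8..11: 43 9B F9 D2.
Little-endian stores the least-significant byte at the lowest address.
Reassemble most-significant byte first: D2 F9 9B 43 → 0xD2F99B43.
Top bit is set, so as a signed 32-bit value this is 0xD2F99B43 − 2^32 = -755393725.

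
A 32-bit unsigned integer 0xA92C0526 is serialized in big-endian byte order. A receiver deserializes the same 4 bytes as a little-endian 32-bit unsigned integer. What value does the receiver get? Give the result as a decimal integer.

Stored big-endian, the bytes at ascending addresses are A9 2C 05 26.
Read back as little-endian, the first byte is least significant, giving 0x26052CA9.
0x26052CA9 = 637873321.

637873321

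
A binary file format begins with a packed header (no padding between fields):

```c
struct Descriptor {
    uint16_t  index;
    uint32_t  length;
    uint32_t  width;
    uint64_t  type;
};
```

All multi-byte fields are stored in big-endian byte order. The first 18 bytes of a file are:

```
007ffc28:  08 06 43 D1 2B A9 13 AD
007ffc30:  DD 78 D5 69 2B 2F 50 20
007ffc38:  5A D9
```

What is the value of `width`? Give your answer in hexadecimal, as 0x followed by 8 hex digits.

0x13ADDD78

`width` follows `index` (2 B), `length` (4 B), so it starts at offset 2 + 4 = 6 and occupies 4 bytes.
Bytes at offsets 6..9: 13 AD DD 78.
Big-endian: lowest address holds the most-significant byte.
The bytes are already most-significant first: 0x13ADDD78.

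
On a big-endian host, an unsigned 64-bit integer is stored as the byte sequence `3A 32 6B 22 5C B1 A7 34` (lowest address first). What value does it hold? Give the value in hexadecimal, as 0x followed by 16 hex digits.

Big-endian stores the most-significant byte at the lowest address.
The bytes are already most-significant first: 0x3A326B225CB1A734.

0x3A326B225CB1A734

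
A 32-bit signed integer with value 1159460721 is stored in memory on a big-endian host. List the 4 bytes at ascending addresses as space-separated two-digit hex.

1159460721 in hexadecimal, padded to 32 bits, is 0x451BF771.
Split into bytes (most-significant first): 45 1B F7 71.
Big-endian stores the most-significant byte at the lowest address.
So the memory order matches the most-significant-first order: 45 1B F7 71.

45 1B F7 71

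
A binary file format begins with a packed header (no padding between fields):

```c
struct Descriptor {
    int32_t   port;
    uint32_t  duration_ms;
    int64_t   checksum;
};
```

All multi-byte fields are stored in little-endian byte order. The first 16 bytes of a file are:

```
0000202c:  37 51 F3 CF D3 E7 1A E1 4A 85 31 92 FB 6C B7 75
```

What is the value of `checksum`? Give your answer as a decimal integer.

`checksum` follows `port` (4 B), `duration_ms` (4 B), so it starts at offset 4 + 4 = 8 and occupies 8 bytes.
Bytes at offsets 8..15: 4A 85 31 92 FB 6C B7 75.
Little-endian stores the least-significant byte at the lowest address.
Reassemble most-significant byte first: 75 B7 6C FB 92 31 85 4A → 0x75B76CFB9231854A.
0x75B76CFB9231854A = 8482368250920928586.

8482368250920928586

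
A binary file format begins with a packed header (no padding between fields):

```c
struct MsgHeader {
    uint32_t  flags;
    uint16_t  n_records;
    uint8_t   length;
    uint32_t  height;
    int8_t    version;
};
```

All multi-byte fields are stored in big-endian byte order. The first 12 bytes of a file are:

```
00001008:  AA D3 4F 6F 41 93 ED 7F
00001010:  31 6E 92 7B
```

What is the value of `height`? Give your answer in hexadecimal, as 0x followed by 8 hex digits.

0x7F316E92

`height` follows `flags` (4 B), `n_records` (2 B), `length` (1 B), so it starts at offset 4 + 2 + 1 = 7 and occupies 4 bytes.
Bytes at offsets 7..10: 7F 31 6E 92.
In big-endian order the high byte comes first in memory.
The bytes are already most-significant first: 0x7F316E92.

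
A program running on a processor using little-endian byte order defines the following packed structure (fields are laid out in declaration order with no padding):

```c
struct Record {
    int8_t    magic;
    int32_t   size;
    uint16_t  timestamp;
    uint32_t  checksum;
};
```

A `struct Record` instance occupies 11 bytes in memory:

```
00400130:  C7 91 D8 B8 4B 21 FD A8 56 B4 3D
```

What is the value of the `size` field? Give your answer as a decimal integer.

1270405265

`size` follows `magic` (1 byte), so it starts at byte offset 1 and occupies 4 bytes.
Bytes at offsets 1..4: 91 D8 B8 4B.
In little-endian order the low byte comes first in memory.
Reassemble most-significant byte first: 4B B8 D8 91 → 0x4BB8D891.
0x4BB8D891 = 1270405265.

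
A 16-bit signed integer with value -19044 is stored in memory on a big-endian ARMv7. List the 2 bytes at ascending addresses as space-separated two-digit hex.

B5 9C

Two's complement of -19044 in 16 bits: 19044 = 0x4A64; invert → 0xB59B; add 1 → 0xB59C.
Split into bytes (most-significant first): B5 9C.
Big-endian stores the most-significant byte at the lowest address.
So the memory order matches the most-significant-first order: B5 9C.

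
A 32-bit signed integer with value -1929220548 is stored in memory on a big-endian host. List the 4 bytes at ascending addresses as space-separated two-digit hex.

Two's complement of -1929220548 in 32 bits: 1929220548 = 0x72FD91C4; invert → 0x8D026E3B; add 1 → 0x8D026E3C.
Split into bytes (most-significant first): 8D 02 6E 3C.
Big-endian: lowest address holds the most-significant byte.
So the memory order matches the most-significant-first order: 8D 02 6E 3C.

8D 02 6E 3C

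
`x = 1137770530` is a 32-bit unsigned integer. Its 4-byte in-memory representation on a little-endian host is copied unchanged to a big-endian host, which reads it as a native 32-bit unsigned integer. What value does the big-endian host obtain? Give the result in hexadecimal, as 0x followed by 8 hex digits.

0x2200D143

1137770530 in 32-bit hexadecimal is 0x43D10022.
Stored little-endian, the bytes at ascending addresses are 22 00 D1 43.
Read back as big-endian, the last byte is least significant, giving 0x2200D143.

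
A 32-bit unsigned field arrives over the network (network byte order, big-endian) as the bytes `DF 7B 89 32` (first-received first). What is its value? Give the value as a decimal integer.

Big-endian: lowest address holds the most-significant byte.
The bytes are already most-significant first: 0xDF7B8932.
0xDF7B8932 = 3749415218.

3749415218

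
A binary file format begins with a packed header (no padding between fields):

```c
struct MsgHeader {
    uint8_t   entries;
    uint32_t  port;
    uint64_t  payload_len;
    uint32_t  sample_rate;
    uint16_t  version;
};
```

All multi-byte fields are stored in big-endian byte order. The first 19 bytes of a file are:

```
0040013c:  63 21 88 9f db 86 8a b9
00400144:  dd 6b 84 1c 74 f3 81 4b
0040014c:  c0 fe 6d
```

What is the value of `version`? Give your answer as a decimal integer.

`version` follows `entries` (1 B), `port` (4 B), `payload_len` (8 B), `sample_rate` (4 B), so it starts at offset 1 + 4 + 8 + 4 = 17 and occupies 2 bytes.
Bytes at offsets 17..18: FE 6D.
In big-endian order the high byte comes first in memory.
The bytes are already most-significant first: 0xFE6D.
0xFE6D = 65133.

65133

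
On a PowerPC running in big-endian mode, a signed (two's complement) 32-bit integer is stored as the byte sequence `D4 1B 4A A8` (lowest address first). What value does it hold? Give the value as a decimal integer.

-736408920

In big-endian order the high byte comes first in memory.
The bytes are already most-significant first: 0xD41B4AA8.
Top bit is set, so as a signed 32-bit value this is 0xD41B4AA8 − 2^32 = -736408920.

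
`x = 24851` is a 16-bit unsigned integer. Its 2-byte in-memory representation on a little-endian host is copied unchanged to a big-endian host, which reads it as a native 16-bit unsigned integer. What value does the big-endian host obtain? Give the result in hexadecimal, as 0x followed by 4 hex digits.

24851 in 16-bit hexadecimal is 0x6113.
Stored little-endian, the bytes at ascending addresses are 13 61.
Read back as big-endian, the last byte is least significant, giving 0x1361.

0x1361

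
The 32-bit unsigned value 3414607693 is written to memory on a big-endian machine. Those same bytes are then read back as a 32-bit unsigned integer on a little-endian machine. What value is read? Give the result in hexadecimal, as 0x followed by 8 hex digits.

0x4DC786CB

3414607693 in 32-bit hexadecimal is 0xCB86C74D.
Stored big-endian, the bytes at ascending addresses are CB 86 C7 4D.
Read back as little-endian, the first byte is least significant, giving 0x4DC786CB.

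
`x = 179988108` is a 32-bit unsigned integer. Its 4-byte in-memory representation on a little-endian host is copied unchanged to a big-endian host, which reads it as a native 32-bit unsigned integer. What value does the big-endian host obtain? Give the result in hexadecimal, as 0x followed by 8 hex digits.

0x8C66BA0A

179988108 in 32-bit hexadecimal is 0x0ABA668C.
Stored little-endian, the bytes at ascending addresses are 8C 66 BA 0A.
Read back as big-endian, the last byte is least significant, giving 0x8C66BA0A.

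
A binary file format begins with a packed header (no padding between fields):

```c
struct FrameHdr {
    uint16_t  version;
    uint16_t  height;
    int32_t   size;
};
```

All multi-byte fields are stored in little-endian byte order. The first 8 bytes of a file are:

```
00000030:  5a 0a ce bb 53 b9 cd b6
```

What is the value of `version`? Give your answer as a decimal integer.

2650

`version` is the first field, at byte offset 0, occupying 2 bytes.
Bytes at offsets 0..1: 5A 0A.
Little-endian stores the least-significant byte at the lowest address.
Reassemble most-significant byte first: 0A 5A → 0x0A5A.
0x0A5A = 2650.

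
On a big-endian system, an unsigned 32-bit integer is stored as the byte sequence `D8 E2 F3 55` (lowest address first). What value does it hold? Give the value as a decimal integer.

3638752085

Big-endian stores the most-significant byte at the lowest address.
The bytes are already most-significant first: 0xD8E2F355.
0xD8E2F355 = 3638752085.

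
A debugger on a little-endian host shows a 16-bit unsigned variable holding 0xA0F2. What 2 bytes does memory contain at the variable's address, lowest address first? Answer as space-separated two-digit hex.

F2 A0

Split into bytes (most-significant first): A0 F2.
In little-endian order the low byte comes first in memory.
So at ascending addresses the bytes are F2 A0.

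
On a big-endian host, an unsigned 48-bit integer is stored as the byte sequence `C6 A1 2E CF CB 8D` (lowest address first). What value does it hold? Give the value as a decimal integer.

In big-endian order the high byte comes first in memory.
The bytes are already most-significant first: 0xC6A12ECFCB8D.
0xC6A12ECFCB8D = 218395577404301.

218395577404301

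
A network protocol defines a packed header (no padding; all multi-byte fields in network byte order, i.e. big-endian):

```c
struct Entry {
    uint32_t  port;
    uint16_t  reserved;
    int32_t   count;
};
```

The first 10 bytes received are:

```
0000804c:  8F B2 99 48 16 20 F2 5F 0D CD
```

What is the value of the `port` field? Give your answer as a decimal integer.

2410846536

`port` is the first field, at byte offset 0, occupying 4 bytes.
Bytes at offsets 0..3: 8F B2 99 48.
In big-endian order the high byte comes first in memory.
The bytes are already most-significant first: 0x8FB29948.
0x8FB29948 = 2410846536.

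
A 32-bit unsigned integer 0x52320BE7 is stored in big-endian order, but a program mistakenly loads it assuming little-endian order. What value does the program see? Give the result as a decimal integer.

Stored big-endian, the bytes at ascending addresses are 52 32 0B E7.
Read back as little-endian, the first byte is least significant, giving 0xE70B3252.
0xE70B3252 = 3876270674.

3876270674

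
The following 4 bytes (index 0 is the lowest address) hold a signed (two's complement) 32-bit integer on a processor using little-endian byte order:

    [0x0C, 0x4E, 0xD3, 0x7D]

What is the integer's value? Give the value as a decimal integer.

2111000076

Little-endian stores the least-significant byte at the lowest address.
Reassemble most-significant byte first: 7D D3 4E 0C → 0x7DD34E0C.
0x7DD34E0C = 2111000076.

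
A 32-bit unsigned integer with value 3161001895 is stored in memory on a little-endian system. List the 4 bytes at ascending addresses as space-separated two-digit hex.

A7 0F 69 BC

3161001895 in hexadecimal, padded to 32 bits, is 0xBC690FA7.
Split into bytes (most-significant first): BC 69 0F A7.
In little-endian order the low byte comes first in memory.
So at ascending addresses the bytes are A7 0F 69 BC.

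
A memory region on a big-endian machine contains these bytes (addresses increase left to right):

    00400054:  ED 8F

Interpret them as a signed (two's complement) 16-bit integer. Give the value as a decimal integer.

-4721

Big-endian: lowest address holds the most-significant byte.
The bytes are already most-significant first: 0xED8F.
Top bit is set, so as a signed 16-bit value this is 0xED8F − 2^16 = -4721.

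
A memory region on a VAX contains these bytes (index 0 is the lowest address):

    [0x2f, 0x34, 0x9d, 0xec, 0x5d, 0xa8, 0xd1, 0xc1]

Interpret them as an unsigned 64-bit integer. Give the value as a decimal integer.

13966129040807769135

Little-endian: lowest address holds the least-significant byte.
Reassemble most-significant byte first: C1 D1 A8 5D EC 9D 34 2F → 0xC1D1A85DEC9D342F.
0xC1D1A85DEC9D342F = 13966129040807769135.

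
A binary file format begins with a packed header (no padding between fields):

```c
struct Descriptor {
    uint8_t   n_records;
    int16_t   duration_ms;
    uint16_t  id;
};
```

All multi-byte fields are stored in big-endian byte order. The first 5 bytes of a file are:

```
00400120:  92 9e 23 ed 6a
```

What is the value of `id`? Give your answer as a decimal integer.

60778

`id` follows `n_records` (1 B), `duration_ms` (2 B), so it starts at offset 1 + 2 = 3 and occupies 2 bytes.
Bytes at offsets 3..4: ED 6A.
Big-endian: lowest address holds the most-significant byte.
The bytes are already most-significant first: 0xED6A.
0xED6A = 60778.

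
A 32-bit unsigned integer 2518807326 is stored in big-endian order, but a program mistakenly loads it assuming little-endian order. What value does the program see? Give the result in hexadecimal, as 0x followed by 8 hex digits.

0x1EF32196

2518807326 in 32-bit hexadecimal is 0x9621F31E.
Stored big-endian, the bytes at ascending addresses are 96 21 F3 1E.
Read back as little-endian, the first byte is least significant, giving 0x1EF32196.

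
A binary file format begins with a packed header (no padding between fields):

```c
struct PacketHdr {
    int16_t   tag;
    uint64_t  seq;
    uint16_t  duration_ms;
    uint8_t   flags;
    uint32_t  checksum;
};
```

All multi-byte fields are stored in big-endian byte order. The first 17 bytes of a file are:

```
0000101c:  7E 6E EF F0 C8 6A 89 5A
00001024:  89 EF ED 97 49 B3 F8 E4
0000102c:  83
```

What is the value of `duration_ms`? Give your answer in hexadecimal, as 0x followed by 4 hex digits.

`duration_ms` follows `tag` (2 B), `seq` (8 B), so it starts at offset 2 + 8 = 10 and occupies 2 bytes.
Bytes at offsets 10..11: ED 97.
Big-endian stores the most-significant byte at the lowest address.
The bytes are already most-significant first: 0xED97.

0xED97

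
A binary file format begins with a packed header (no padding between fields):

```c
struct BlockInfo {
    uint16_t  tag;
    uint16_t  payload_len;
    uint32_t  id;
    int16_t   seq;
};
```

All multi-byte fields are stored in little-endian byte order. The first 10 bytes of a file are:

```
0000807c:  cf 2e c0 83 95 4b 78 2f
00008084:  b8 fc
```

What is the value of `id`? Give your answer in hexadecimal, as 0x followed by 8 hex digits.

`id` follows `tag` (2 B), `payload_len` (2 B), so it starts at offset 2 + 2 = 4 and occupies 4 bytes.
Bytes at offsets 4..7: 95 4B 78 2F.
In little-endian order the low byte comes first in memory.
Reassemble most-significant byte first: 2F 78 4B 95 → 0x2F784B95.

0x2F784B95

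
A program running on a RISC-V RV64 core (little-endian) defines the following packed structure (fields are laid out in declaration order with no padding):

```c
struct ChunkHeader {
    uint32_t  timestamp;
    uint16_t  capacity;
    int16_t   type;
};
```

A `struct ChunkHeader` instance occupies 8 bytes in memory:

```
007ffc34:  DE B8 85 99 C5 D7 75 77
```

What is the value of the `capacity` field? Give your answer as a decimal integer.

`capacity` follows `timestamp` (4 bytes), so it starts at byte offset 4 and occupies 2 bytes.
Bytes at offsets 4..5: C5 D7.
Little-endian stores the least-significant byte at the lowest address.
Reassemble most-significant byte first: D7 C5 → 0xD7C5.
0xD7C5 = 55237.

55237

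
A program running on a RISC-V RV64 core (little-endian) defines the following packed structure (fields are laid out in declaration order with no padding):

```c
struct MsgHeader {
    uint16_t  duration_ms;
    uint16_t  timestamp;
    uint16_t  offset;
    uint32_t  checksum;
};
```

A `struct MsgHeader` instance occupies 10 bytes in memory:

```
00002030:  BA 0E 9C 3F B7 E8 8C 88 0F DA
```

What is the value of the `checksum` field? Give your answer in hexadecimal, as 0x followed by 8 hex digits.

`checksum` follows `duration_ms` (2 B), `timestamp` (2 B), `offset` (2 B), so it starts at offset 2 + 2 + 2 = 6 and occupies 4 bytes.
Bytes at offsets 6..9: 8C 88 0F DA.
In little-endian order the low byte comes first in memory.
Reassemble most-significant byte first: DA 0F 88 8C → 0xDA0F888C.

0xDA0F888C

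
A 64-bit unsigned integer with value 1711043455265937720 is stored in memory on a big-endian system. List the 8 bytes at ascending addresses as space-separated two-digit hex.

1711043455265937720 in hexadecimal, padded to 64 bits, is 0x17BED8F502621938.
Split into bytes (most-significant first): 17 BE D8 F5 02 62 19 38.
Big-endian stores the most-significant byte at the lowest address.
So the memory order matches the most-significant-first order: 17 BE D8 F5 02 62 19 38.

17 BE D8 F5 02 62 19 38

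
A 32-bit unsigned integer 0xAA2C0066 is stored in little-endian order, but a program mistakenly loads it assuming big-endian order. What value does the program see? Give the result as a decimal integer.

1711287466

Stored little-endian, the bytes at ascending addresses are 66 00 2C AA.
Read back as big-endian, the last byte is least significant, giving 0x66002CAA.
0x66002CAA = 1711287466.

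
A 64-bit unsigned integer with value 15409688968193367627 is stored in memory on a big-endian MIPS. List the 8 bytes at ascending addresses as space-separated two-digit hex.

15409688968193367627 in hexadecimal, padded to 64 bits, is 0xD5DA3678F86BDE4B.
Split into bytes (most-significant first): D5 DA 36 78 F8 6B DE 4B.
Big-endian stores the most-significant byte at the lowest address.
So the memory order matches the most-significant-first order: D5 DA 36 78 F8 6B DE 4B.

D5 DA 36 78 F8 6B DE 4B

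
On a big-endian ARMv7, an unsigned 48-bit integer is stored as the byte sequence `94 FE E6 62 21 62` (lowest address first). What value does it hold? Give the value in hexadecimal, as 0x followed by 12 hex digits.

0x94FEE6622162

In big-endian order the high byte comes first in memory.
The bytes are already most-significant first: 0x94FEE6622162.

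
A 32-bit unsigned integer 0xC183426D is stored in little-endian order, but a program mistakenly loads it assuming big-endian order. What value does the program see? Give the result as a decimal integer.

Stored little-endian, the bytes at ascending addresses are 6D 42 83 C1.
Read back as big-endian, the last byte is least significant, giving 0x6D4283C1.
0x6D4283C1 = 1833075649.

1833075649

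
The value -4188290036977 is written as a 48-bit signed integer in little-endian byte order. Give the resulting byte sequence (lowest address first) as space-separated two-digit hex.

0F CB 75 D6 30 FC

Two's complement of -4188290036977 in 48 bits: 4188290036977 = 0x03CF298A34F1; invert → 0xFC30D675CB0E; add 1 → 0xFC30D675CB0F.
Split into bytes (most-significant first): FC 30 D6 75 CB 0F.
In little-endian order the low byte comes first in memory.
So at ascending addresses the bytes are 0F CB 75 D6 30 FC.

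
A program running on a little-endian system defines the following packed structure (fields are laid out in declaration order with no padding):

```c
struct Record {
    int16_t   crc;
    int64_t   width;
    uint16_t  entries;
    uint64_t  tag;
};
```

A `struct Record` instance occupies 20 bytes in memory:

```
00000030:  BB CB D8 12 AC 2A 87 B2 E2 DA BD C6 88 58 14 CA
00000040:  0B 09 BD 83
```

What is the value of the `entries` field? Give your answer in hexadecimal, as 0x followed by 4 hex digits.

0xC6BD

`entries` follows `crc` (2 B), `width` (8 B), so it starts at offset 2 + 8 = 10 and occupies 2 bytes.
Bytes at offsets 10..11: BD C6.
Little-endian stores the least-significant byte at the lowest address.
Reassemble most-significant byte first: C6 BD → 0xC6BD.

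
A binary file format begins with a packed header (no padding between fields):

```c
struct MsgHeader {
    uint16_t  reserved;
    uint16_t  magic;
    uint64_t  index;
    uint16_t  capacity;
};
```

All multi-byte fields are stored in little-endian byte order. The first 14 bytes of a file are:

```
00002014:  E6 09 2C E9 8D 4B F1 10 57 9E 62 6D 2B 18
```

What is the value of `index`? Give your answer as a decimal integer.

`index` follows `reserved` (2 B), `magic` (2 B), so it starts at offset 2 + 2 = 4 and occupies 8 bytes.
Bytes at offsets 4..11: 8D 4B F1 10 57 9E 62 6D.
Little-endian: lowest address holds the least-significant byte.
Reassemble most-significant byte first: 6D 62 9E 57 10 F1 4B 8D → 0x6D629E5710F14B8D.
0x6D629E5710F14B8D = 7882036394635381645.

7882036394635381645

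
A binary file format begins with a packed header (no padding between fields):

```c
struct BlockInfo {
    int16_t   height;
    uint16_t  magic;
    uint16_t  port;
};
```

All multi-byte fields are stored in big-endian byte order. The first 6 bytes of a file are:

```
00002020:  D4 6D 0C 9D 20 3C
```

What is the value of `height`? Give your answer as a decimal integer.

-11155

`height` is the first field, at byte offset 0, occupying 2 bytes.
Bytes at offsets 0..1: D4 6D.
Big-endian stores the most-significant byte at the lowest address.
The bytes are already most-significant first: 0xD46D.
Top bit is set, so as a signed 16-bit value this is 0xD46D − 2^16 = -11155.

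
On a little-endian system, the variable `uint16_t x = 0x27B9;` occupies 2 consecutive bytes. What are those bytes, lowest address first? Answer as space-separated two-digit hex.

Split into bytes (most-significant first): 27 B9.
In little-endian order the low byte comes first in memory.
So at ascending addresses the bytes are B9 27.

B9 27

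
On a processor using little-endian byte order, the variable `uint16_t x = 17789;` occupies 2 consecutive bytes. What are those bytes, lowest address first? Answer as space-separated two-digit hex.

17789 in hexadecimal, padded to 16 bits, is 0x457D.
Split into bytes (most-significant first): 45 7D.
Little-endian stores the least-significant byte at the lowest address.
So at ascending addresses the bytes are 7D 45.

7D 45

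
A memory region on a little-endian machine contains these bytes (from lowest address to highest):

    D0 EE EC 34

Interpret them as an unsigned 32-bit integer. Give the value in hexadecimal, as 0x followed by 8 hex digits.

In little-endian order the low byte comes first in memory.
Reassemble most-significant byte first: 34 EC EE D0 → 0x34ECEED0.

0x34ECEED0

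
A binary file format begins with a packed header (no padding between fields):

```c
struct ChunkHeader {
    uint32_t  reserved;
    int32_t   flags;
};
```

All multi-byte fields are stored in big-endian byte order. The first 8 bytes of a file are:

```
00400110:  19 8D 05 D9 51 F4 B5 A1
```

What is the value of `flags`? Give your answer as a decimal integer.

`flags` follows `reserved` (4 bytes), so it starts at byte offset 4 and occupies 4 bytes.
Bytes at offsets 4..7: 51 F4 B5 A1.
In big-endian order the high byte comes first in memory.
The bytes are already most-significant first: 0x51F4B5A1.
0x51F4B5A1 = 1374991777.

1374991777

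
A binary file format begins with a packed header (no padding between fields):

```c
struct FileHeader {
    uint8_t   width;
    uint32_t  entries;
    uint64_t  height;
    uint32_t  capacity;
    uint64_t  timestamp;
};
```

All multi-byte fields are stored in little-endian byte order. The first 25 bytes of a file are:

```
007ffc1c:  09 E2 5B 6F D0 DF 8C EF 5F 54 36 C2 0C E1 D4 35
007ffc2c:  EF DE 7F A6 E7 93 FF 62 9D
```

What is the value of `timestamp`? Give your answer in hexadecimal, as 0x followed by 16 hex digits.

0x9D62FF93E7A67FDE

`timestamp` follows `width` (1 B), `entries` (4 B), `height` (8 B), `capacity` (4 B), so it starts at offset 1 + 4 + 8 + 4 = 17 and occupies 8 bytes.
Bytes at offsets 17..24: DE 7F A6 E7 93 FF 62 9D.
In little-endian order the low byte comes first in memory.
Reassemble most-significant byte first: 9D 62 FF 93 E7 A6 7F DE → 0x9D62FF93E7A67FDE.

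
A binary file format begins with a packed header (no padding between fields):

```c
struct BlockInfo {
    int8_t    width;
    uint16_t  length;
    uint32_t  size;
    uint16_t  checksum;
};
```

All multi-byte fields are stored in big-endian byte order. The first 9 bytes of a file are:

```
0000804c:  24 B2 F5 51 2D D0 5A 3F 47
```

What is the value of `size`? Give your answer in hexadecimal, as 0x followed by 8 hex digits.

0x512DD05A

`size` follows `width` (1 B), `length` (2 B), so it starts at offset 1 + 2 = 3 and occupies 4 bytes.
Bytes at offsets 3..6: 51 2D D0 5A.
Big-endian: lowest address holds the most-significant byte.
The bytes are already most-significant first: 0x512DD05A.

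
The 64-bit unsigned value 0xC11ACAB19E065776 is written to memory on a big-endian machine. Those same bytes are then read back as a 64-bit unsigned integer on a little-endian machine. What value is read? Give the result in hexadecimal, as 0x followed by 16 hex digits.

Stored big-endian, the bytes at ascending addresses are C1 1A CA B1 9E 06 57 76.
Read back as little-endian, the first byte is least significant, giving 0x7657069EB1CA1AC1.

0x7657069EB1CA1AC1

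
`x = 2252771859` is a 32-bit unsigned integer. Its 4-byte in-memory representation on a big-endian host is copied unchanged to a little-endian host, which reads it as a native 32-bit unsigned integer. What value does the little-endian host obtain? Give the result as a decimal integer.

328353414

2252771859 in 32-bit hexadecimal is 0x86469213.
Stored big-endian, the bytes at ascending addresses are 86 46 92 13.
Read back as little-endian, the first byte is least significant, giving 0x13924686.
0x13924686 = 328353414.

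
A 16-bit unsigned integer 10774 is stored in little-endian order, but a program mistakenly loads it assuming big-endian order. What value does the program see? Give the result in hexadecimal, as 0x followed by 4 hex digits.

10774 in 16-bit hexadecimal is 0x2A16.
Stored little-endian, the bytes at ascending addresses are 16 2A.
Read back as big-endian, the last byte is least significant, giving 0x162A.

0x162A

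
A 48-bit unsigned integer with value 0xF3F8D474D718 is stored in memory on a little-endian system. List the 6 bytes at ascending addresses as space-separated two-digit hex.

18 D7 74 D4 F8 F3

Split into bytes (most-significant first): F3 F8 D4 74 D7 18.
Little-endian: lowest address holds the least-significant byte.
So at ascending addresses the bytes are 18 D7 74 D4 F8 F3.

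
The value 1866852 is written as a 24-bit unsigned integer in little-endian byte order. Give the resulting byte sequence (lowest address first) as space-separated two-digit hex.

1866852 in hexadecimal, padded to 24 bits, is 0x1C7C64.
Split into bytes (most-significant first): 1C 7C 64.
Little-endian stores the least-significant byte at the lowest address.
So at ascending addresses the bytes are 64 7C 1C.

64 7C 1C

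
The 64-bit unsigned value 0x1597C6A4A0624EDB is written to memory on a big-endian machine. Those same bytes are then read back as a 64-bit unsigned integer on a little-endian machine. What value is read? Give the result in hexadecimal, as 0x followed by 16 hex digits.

Stored big-endian, the bytes at ascending addresses are 15 97 C6 A4 A0 62 4E DB.
Read back as little-endian, the first byte is least significant, giving 0xDB4E62A0A4C69715.

0xDB4E62A0A4C69715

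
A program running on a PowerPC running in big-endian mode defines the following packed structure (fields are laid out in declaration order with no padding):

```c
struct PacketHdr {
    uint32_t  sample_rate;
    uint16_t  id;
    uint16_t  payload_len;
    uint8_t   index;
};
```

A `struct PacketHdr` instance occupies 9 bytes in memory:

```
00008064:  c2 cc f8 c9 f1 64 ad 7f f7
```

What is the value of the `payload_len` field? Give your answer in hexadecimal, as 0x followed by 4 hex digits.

0xAD7F

`payload_len` follows `sample_rate` (4 B), `id` (2 B), so it starts at offset 4 + 2 = 6 and occupies 2 bytes.
Bytes at offsets 6..7: AD 7F.
Big-endian: lowest address holds the most-significant byte.
The bytes are already most-significant first: 0xAD7F.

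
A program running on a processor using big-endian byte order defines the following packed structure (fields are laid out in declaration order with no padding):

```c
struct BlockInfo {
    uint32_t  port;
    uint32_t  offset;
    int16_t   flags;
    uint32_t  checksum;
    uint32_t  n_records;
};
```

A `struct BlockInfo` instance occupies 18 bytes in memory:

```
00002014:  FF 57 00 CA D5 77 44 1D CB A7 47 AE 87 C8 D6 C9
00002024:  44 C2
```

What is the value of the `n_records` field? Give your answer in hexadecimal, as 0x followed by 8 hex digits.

`n_records` follows `port` (4 B), `offset` (4 B), `flags` (2 B), `checksum` (4 B), so it starts at offset 4 + 4 + 2 + 4 = 14 and occupies 4 bytes.
Bytes at offsets 14..17: D6 C9 44 C2.
Big-endian stores the most-significant byte at the lowest address.
The bytes are already most-significant first: 0xD6C944C2.

0xD6C944C2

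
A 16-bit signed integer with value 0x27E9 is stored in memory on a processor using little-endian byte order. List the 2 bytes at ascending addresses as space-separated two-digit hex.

Split into bytes (most-significant first): 27 E9.
In little-endian order the low byte comes first in memory.
So at ascending addresses the bytes are E9 27.

E9 27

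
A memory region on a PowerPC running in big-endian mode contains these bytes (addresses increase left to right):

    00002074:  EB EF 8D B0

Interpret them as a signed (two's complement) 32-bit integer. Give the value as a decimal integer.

In big-endian order the high byte comes first in memory.
The bytes are already most-significant first: 0xEBEF8DB0.
Top bit is set, so as a signed 32-bit value this is 0xEBEF8DB0 − 2^32 = -336622160.

-336622160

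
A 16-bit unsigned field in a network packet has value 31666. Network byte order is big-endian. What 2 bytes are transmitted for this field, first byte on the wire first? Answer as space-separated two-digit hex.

7B B2

31666 in hexadecimal, padded to 16 bits, is 0x7BB2.
Split into bytes (most-significant first): 7B B2.
Big-endian stores the most-significant byte at the lowest address.
So the memory order matches the most-significant-first order: 7B B2.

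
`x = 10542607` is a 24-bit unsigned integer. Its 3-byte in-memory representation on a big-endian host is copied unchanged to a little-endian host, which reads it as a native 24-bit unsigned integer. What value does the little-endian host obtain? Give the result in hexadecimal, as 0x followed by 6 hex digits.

0x0FDEA0

10542607 in 24-bit hexadecimal is 0xA0DE0F.
Stored big-endian, the bytes at ascending addresses are A0 DE 0F.
Read back as little-endian, the first byte is least significant, giving 0x0FDEA0.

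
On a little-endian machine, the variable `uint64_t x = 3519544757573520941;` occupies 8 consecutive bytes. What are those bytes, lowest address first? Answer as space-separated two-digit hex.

2D 0E 42 46 4F EF D7 30

3519544757573520941 in hexadecimal, padded to 64 bits, is 0x30D7EF4F46420E2D.
Split into bytes (most-significant first): 30 D7 EF 4F 46 42 0E 2D.
Little-endian stores the least-significant byte at the lowest address.
So at ascending addresses the bytes are 2D 0E 42 46 4F EF D7 30.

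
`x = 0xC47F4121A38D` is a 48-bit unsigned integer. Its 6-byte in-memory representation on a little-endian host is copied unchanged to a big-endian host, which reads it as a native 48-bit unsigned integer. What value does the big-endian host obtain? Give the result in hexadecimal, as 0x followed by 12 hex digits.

0x8DA321417FC4

Stored little-endian, the bytes at ascending addresses are 8D A3 21 41 7F C4.
Read back as big-endian, the last byte is least significant, giving 0x8DA321417FC4.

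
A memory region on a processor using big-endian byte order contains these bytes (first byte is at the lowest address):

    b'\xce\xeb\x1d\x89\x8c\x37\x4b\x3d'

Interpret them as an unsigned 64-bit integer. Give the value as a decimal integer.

Big-endian stores the most-significant byte at the lowest address.
The bytes are already most-significant first: 0xCEEB1D898C374B3D.
0xCEEB1D898C374B3D = 14910043467940318013.

14910043467940318013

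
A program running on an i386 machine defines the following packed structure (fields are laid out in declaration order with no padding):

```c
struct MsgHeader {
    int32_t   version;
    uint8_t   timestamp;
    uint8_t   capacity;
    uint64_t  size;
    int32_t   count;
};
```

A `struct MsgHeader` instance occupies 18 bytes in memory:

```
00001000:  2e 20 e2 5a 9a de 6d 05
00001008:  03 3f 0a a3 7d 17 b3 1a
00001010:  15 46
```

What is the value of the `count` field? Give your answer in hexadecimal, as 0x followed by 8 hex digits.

`count` follows `version` (4 B), `timestamp` (1 B), `capacity` (1 B), `size` (8 B), so it starts at offset 4 + 1 + 1 + 8 = 14 and occupies 4 bytes.
Bytes at offsets 14..17: B3 1A 15 46.
Little-endian: lowest address holds the least-significant byte.
Reassemble most-significant byte first: 46 15 1A B3 → 0x46151AB3.

0x46151AB3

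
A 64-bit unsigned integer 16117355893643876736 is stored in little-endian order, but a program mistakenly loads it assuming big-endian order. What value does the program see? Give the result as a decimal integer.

9230463576716192991

16117355893643876736 in 64-bit hexadecimal is 0xDFAC59CAB7311980.
Stored little-endian, the bytes at ascending addresses are 80 19 31 B7 CA 59 AC DF.
Read back as big-endian, the last byte is least significant, giving 0x801931B7CA59ACDF.
0x801931B7CA59ACDF = 9230463576716192991.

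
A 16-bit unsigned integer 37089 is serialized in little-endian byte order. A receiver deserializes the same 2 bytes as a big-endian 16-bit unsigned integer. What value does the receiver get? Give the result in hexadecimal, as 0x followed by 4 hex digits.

37089 in 16-bit hexadecimal is 0x90E1.
Stored little-endian, the bytes at ascending addresses are E1 90.
Read back as big-endian, the last byte is least significant, giving 0xE190.

0xE190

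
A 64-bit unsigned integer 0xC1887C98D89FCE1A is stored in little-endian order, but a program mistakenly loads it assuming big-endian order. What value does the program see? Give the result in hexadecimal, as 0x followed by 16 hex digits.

Stored little-endian, the bytes at ascending addresses are 1A CE 9F D8 98 7C 88 C1.
Read back as big-endian, the last byte is least significant, giving 0x1ACE9FD8987C88C1.

0x1ACE9FD8987C88C1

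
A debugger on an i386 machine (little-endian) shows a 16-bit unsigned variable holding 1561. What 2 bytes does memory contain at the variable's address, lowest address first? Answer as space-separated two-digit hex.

19 06

1561 in hexadecimal, padded to 16 bits, is 0x0619.
Split into bytes (most-significant first): 06 19.
Little-endian: lowest address holds the least-significant byte.
So at ascending addresses the bytes are 19 06.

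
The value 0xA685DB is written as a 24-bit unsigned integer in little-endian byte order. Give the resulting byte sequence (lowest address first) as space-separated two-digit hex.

Split into bytes (most-significant first): A6 85 DB.
Little-endian: lowest address holds the least-significant byte.
So at ascending addresses the bytes are DB 85 A6.

DB 85 A6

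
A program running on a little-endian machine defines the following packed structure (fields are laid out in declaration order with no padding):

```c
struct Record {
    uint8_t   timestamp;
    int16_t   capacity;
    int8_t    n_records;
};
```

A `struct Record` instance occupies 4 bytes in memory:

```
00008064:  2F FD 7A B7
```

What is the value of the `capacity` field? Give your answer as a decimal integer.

31485

`capacity` follows `timestamp` (1 byte), so it starts at byte offset 1 and occupies 2 bytes.
Bytes at offsets 1..2: FD 7A.
Little-endian stores the least-significant byte at the lowest address.
Reassemble most-significant byte first: 7A FD → 0x7AFD.
0x7AFD = 31485.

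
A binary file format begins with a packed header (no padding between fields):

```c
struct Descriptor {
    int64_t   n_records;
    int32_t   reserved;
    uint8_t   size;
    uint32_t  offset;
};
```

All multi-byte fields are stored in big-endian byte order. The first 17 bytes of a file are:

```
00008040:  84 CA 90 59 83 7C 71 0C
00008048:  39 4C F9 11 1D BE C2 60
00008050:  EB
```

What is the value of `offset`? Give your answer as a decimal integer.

`offset` follows `n_records` (8 B), `reserved` (4 B), `size` (1 B), so it starts at offset 8 + 4 + 1 = 13 and occupies 4 bytes.
Bytes at offsets 13..16: BE C2 60 EB.
Big-endian: lowest address holds the most-significant byte.
The bytes are already most-significant first: 0xBEC260EB.
0xBEC260EB = 3200409835.

3200409835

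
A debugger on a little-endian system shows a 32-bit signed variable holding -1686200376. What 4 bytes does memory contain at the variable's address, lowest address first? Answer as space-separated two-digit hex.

C8 9F 7E 9B

Two's complement of -1686200376 in 32 bits: 1686200376 = 0x64816038; invert → 0x9B7E9FC7; add 1 → 0x9B7E9FC8.
Split into bytes (most-significant first): 9B 7E 9F C8.
Little-endian: lowest address holds the least-significant byte.
So at ascending addresses the bytes are C8 9F 7E 9B.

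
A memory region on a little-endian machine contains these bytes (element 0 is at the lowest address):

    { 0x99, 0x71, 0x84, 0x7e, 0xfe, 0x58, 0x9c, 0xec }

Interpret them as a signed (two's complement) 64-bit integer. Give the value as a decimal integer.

Little-endian stores the least-significant byte at the lowest address.
Reassemble most-significant byte first: EC 9C 58 FE 7E 84 71 99 → 0xEC9C58FE7E847199.
Top bit is set, so as a signed 64-bit value this is 0xEC9C58FE7E847199 − 2^64 = -1397143934324149863.

-1397143934324149863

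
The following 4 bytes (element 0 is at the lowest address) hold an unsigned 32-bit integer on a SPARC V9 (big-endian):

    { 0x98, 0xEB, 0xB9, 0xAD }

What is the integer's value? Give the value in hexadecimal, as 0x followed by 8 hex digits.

Big-endian stores the most-significant byte at the lowest address.
The bytes are already most-significant first: 0x98EBB9AD.

0x98EBB9AD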